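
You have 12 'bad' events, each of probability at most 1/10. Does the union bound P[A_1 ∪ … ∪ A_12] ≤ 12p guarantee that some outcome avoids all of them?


Union bound: P[∪_{i=1}^{12} A_i] ≤ Σ_i P[A_i] ≤ 12·p = 12·(1/10) = 6/5.
Numerically: 6/5 ≈ 1.200.
Is 6/5 < 1? NO.
Since the bound 6/5 is ≥ 1, the union bound is uninformative here; it does NOT by itself certify existence.

12·p = 6/5 ≈ 1.200; existence NOT certified by the union bound.


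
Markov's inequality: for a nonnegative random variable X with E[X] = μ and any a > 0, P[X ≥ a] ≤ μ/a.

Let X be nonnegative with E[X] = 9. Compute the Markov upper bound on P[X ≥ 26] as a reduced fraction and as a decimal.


μ = E[X] = 9, a = 26.
Markov: P[X ≥ 26] ≤ μ/a = (9)/26 = 9/26.
Numerically: ≈ 0.3462.
(Since a = 26 > μ = 9.0000, the bound 9/26 is < 1 and informative.)

P[X ≥ 26] ≤ 9/26 ≈ 0.3462.


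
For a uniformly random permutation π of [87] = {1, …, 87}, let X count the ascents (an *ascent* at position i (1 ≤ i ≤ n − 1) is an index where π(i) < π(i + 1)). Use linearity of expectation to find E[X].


Write X = Σ X_I over i = 1, …, 86, with X_I the indicator of one ascent.
There are 86 indicators.
For each fixed i, the pair (π(i), π(i+1)) is a uniformly random ordered pair of distinct values from {1, …, 87}; by symmetry P[π(i) < π(i+1)] = 1/2.
By linearity: E[X] = 86 · (1/2) = (87 − 1) · (1/2) = 43 ≈ 43.000000.

E[X] = 43 = 43.000000.


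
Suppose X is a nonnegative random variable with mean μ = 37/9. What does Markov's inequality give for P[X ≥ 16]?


μ = E[X] = 37/9, a = 16.
Markov: P[X ≥ 16] ≤ μ/a = (37/9)/16 = 37/144.
Numerically: ≈ 0.257.
(Since a = 16 > μ = 4.111, the bound 37/144 is < 1 and informative.)

P[X ≥ 16] ≤ 37/144 ≈ 0.257.


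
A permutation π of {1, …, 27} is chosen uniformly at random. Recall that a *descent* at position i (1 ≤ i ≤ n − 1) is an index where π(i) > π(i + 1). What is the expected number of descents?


Write X = Σ X_I over i = 1, …, 26, with X_I the indicator of one descent.
There are 26 indicators.
For each fixed i, the pair (π(i), π(i+1)) is a uniformly random ordered pair of distinct values from {1, …, 27}; by symmetry P[π(i) > π(i+1)] = 1/2.
By linearity: E[X] = 26 · (1/2) = (27 − 1) · (1/2) = 13 ≈ 13.000.

E[X] = 13 = 13.000.


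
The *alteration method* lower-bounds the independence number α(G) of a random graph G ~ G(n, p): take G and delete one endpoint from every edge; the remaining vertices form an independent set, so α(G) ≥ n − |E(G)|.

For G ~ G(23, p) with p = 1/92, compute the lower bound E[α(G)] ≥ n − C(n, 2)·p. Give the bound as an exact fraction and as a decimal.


E[|E(G)|] = C(23, 2)·p = 253 · (1/92) = 11/4.
E[α(G)] ≥ n − E[|E(G)|] = 23 − 11/4 = 81/4.
Numerically: ≈ 20.250.
(This is only a lower bound; the true E[α(G)] may be larger.)

E[α(G)] ≥ 81/4 ≈ 20.250.


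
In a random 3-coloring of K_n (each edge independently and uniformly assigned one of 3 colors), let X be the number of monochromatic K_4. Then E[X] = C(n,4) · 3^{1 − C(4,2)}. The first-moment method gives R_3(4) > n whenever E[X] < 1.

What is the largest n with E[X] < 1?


We need C(n, 4) · 3^{1 − 6} < 1, i.e. C(n, 4) < 3^{6 − 1} = 243.
Check values of n near the boundary:
  n = 8: C(8, 4) = 70; 70 < 243? YES
  n = 9: C(9, 4) = 126; 126 < 243? YES
  n = 10: C(10, 4) = 210; 210 < 243? YES
  n = 11: C(11, 4) = 330; 330 < 243? NO
  n = 12: C(12, 4) = 495; 495 < 243? NO
The largest n with C(n, 4) < 243 is n = 10 (where E[X] = 70/81 ≈ 0.864198). Hence R_3(4) > 10, i.e. R_3(4) ≥ 11.

Largest n = 10; hence R_3(4) > 10.


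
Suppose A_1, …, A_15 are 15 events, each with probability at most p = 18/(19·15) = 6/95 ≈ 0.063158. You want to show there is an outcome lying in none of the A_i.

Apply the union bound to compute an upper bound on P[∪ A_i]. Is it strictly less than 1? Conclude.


Union bound: P[∪_{i=1}^{15} A_i] ≤ Σ_i P[A_i] ≤ 15·p = 15·(6/95) = 18/19.
Numerically: 18/19 ≈ 0.947368.
Is 18/19 < 1? YES.
Since P[∪ A_i] ≤ 18/19 < 1, the complement has P[∩ A_i^c] ≥ 1 − 18/19 = 1/19 > 0, so some outcome avoids every A_i.

15·p = 18/19 ≈ 0.947368; existence CERTIFIED by the union bound.


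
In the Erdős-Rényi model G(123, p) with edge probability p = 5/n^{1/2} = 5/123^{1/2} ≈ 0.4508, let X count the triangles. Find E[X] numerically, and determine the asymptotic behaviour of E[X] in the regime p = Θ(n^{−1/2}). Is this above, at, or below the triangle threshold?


Number of potential triangles: C(123, 3) = 302621.
Each occurs with probability p³ ≈ (0.4508)³ ≈ 9.163309e-02.
By linearity: E[X] = C(123, 3)·p³ ≈ 302621 · 9.163309e-02 ≈ 27730.0982.
Since α = 1/2 < 1, p = c/n^{1/2} ≫ 1/n is above the triangle threshold p ~ 1/n. Asymptotically E[X] ~ (c³/6)·n^{3(1−α)} = (5³/6)·n^{1.5} → ∞; triangles are abundant w.h.p.

E[X] ≈ 27730.0982; in regime p = Θ(1/n^{1/2}) E[X] diverges (above the triangle threshold p ~ 1/n).


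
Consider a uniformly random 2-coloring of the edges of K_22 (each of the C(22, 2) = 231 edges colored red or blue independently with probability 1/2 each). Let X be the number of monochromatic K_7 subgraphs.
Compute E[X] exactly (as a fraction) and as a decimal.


Let X = Σ_S X_S over the C(22, 7) = 170544 subsets S of size 7, where X_S = 1 if the K_7 on S is monochromatic.
For a fixed S, the K_7 on S has C(7, 2) = 21 edges. P[all 21 edges red] = (1/2)^21, and likewise for blue, so P[monochromatic] = 2·(1/2)^21 = 2^{1 − 21} = 1/1048576.
Summing: E[X] = C(22, 7) · 2^{1 − 21} = 170544 · 1/1048576 = 10659/65536.
Numerically: E[X] ≈ 0.1626.

E[X] = C(22,7)·2^(1−C(7,2)) = 10659/65536 ≈ 0.1626.


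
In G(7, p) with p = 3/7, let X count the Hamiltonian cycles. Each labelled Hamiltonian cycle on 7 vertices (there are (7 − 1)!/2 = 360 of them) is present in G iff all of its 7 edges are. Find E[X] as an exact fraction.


K_7 has (7 − 1)!/2 = 360 labelled Hamiltonian cycles.
For each such Hamiltonian cycle H, let X_H = 1 if all 7 edges of H are present in G. Then P[X_H = 1] = p^{7} = (3/7)^{7} = 2187/823543.
Summing the indicators: E[X] = Σ_H E[X_H] = 360 · p^{7} = 360 · 2187/823543 = 787320/823543.
Numerically: E[X] ≈ 0.956.

E[X] = 360 · (3/7)^{7} = 787320/823543 ≈ 0.956.


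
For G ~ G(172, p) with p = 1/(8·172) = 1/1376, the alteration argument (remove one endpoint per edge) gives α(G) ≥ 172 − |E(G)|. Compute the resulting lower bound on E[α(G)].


E[|E(G)|] = C(172, 2)·p = 14706 · (1/1376) = 171/16.
E[α(G)] ≥ n − E[|E(G)|] = 172 − 171/16 = 2581/16.
Numerically: ≈ 161.312500.
(This is only a lower bound; the true E[α(G)] may be larger.)

E[α(G)] ≥ 2581/16 ≈ 161.312500.


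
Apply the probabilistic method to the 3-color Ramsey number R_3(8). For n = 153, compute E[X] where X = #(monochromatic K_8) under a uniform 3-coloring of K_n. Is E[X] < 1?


E[X] = C(153, 8) · 3^{1 − 28} = 6183023199255 · 3^{−27} = 6183023199255/7625597484987.
As a reduced fraction: E[X] = 687002577695/847288609443 ≈ 0.81082.
Is E[X] < 1? YES.
Since E[X] < 1, there exists a 3-coloring of K_{153} with no monochromatic K_8; hence R_3(8) > 153.

E[X] = 687002577695/847288609443 ≈ 0.81082; E[X] < 1, so R_3(8) > 153.


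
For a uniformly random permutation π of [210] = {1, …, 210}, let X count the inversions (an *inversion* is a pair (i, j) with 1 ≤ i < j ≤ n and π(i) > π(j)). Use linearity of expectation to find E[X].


Write X = Σ X_I over the C(210, 2) = 21945 pairs i < j, with X_I the indicator of one inversion.
There are 21945 indicators.
For each fixed pair i < j, the values π(i) and π(j) are two distinct elements of {1, …, 210} in uniformly random order; by symmetry P[π(i) > π(j)] = 1/2.
By linearity: E[X] = 21945 · (1/2) = C(210, 2) · (1/2) = 21945/2 = 21945/2 ≈ 10972.5000.

E[X] = 21945/2 = 10972.5000.


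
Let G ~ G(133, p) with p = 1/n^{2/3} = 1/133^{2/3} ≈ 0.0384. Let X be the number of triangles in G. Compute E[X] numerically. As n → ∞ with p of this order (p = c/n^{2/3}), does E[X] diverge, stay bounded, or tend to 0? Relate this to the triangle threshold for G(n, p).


Number of potential triangles: C(133, 3) = 383306.
Each occurs with probability p³ ≈ (0.0384)³ ≈ 5.65323e-05.
By linearity: E[X] = C(133, 3)·p³ ≈ 383306 · 5.65323e-05 ≈ 21.669.
Since α = 2/3 < 1, p = c/n^{2/3} ≫ 1/n is above the triangle threshold p ~ 1/n. Asymptotically E[X] ~ (c³/6)·n^{3(1−α)} = (1³/6)·n^{1} → ∞; triangles are abundant w.h.p.

E[X] ≈ 21.669; in regime p = Θ(1/n^{2/3}) E[X] diverges (above the triangle threshold p ~ 1/n).


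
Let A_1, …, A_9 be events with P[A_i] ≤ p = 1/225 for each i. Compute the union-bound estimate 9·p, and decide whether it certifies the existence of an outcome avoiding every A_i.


Union bound: P[∪_{i=1}^{9} A_i] ≤ Σ_i P[A_i] ≤ 9·p = 9·(1/225) = 1/25.
Numerically: 1/25 ≈ 0.0400.
Is 1/25 < 1? YES.
Since P[∪ A_i] ≤ 1/25 < 1, the complement has P[∩ A_i^c] ≥ 1 − 1/25 = 24/25 > 0, so some outcome avoids every A_i.

9·p = 1/25 ≈ 0.0400; existence CERTIFIED by the union bound.


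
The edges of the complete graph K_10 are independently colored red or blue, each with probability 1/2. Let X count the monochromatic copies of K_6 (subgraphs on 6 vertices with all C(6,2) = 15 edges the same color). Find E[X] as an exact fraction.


Let X = Σ_S X_S over the C(10, 6) = 210 subsets S of size 6, where X_S = 1 if the K_6 on S is monochromatic.
For a fixed S, the K_6 on S has C(6, 2) = 15 edges. P[all 15 edges red] = (1/2)^15, and likewise for blue, so P[monochromatic] = 2·(1/2)^15 = 2^{1 − 15} = 1/16384.
Summing: E[X] = C(10, 6) · 2^{1 − 15} = 210 · 1/16384 = 105/8192.
Numerically: E[X] ≈ 0.01282.

E[X] = C(10,6)·2^(1−C(6,2)) = 105/8192 ≈ 0.01282.


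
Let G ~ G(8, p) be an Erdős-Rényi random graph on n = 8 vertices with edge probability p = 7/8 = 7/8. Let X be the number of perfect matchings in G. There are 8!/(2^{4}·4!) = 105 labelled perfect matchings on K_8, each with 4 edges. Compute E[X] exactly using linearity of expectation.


K_8 has 8!/(2^{4}·4!) = 105 labelled perfect matchings.
For each such perfect matching H, let X_H = 1 if all 4 edges of H are present in G. Then P[X_H = 1] = p^{4} = (7/8)^{4} = 2401/4096.
By linearity of expectation: E[X] = Σ_H E[X_H] = 105 · p^{4} = 105 · 2401/4096 = 252105/4096.
Numerically: E[X] ≈ 61.5491.

E[X] = 105 · (7/8)^{4} = 252105/4096 ≈ 61.5491.


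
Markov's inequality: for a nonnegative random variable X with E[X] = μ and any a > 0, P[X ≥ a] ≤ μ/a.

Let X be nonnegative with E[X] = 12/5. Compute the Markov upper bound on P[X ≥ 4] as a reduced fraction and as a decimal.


μ = E[X] = 12/5, a = 4.
Markov: P[X ≥ 4] ≤ μ/a = (12/5)/4 = 3/5.
Numerically: ≈ 0.6000.
(Since a = 4 > μ = 2.4000, the bound 3/5 is < 1 and informative.)

P[X ≥ 4] ≤ 3/5 ≈ 0.6000.


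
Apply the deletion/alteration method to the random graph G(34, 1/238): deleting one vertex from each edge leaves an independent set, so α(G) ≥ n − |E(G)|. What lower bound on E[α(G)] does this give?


E[|E(G)|] = C(34, 2)·p = 561 · (1/238) = 33/14.
E[α(G)] ≥ n − E[|E(G)|] = 34 − 33/14 = 443/14.
Numerically: ≈ 31.6429.
(This is only a lower bound; the true E[α(G)] may be larger.)

E[α(G)] ≥ 443/14 ≈ 31.6429.


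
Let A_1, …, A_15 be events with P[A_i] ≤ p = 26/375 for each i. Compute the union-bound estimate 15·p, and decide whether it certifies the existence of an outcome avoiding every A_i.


Union bound: P[∪_{i=1}^{15} A_i] ≤ Σ_i P[A_i] ≤ 15·p = 15·(26/375) = 26/25.
Numerically: 26/25 ≈ 1.0400000.
Is 26/25 < 1? NO.
Since the bound 26/25 is ≥ 1, the union bound is uninformative here; it does NOT by itself certify existence.

15·p = 26/25 ≈ 1.0400000; existence NOT certified by the union bound.


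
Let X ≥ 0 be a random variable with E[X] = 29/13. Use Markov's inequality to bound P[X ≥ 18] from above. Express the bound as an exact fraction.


μ = E[X] = 29/13, a = 18.
Markov: P[X ≥ 18] ≤ μ/a = (29/13)/18 = 29/234.
Numerically: ≈ 0.12393.
(Since a = 18 > μ = 2.23077, the bound 29/234 is < 1 and informative.)

P[X ≥ 18] ≤ 29/234 ≈ 0.12393.


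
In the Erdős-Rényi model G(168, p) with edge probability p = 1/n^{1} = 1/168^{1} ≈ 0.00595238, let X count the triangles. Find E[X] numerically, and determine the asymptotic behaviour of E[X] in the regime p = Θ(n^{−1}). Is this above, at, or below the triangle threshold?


Number of potential triangles: C(168, 3) = 776216.
Each occurs with probability p³ ≈ (0.00595238)³ ≈ 2.10897851e-07.
By linearity: E[X] = C(168, 3)·p³ ≈ 776216 · 2.10897851e-07 ≈ 0.163702.
Here α = 1, so p = 1/n is exactly at the triangle threshold p ~ 1/n. Asymptotically E[X] → c³/6 = 1³/6 = 1/6 ≈ 0.166667, a bounded constant. In this regime the triangle count is asymptotically Poisson(c³/6).

E[X] ≈ 0.163702; in regime p = Θ(1/n^{1}) E[X] stays bounded (at the triangle threshold p ~ 1/n).


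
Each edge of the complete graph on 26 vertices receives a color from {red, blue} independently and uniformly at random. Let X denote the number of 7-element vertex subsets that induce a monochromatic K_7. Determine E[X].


Let X = Σ_S X_S over the C(26, 7) = 657800 subsets S of size 7, where X_S = 1 if the K_7 on S is monochromatic.
For a fixed S, the K_7 on S has C(7, 2) = 21 edges. P[all 21 edges red] = (1/2)^21, and likewise for blue, so P[monochromatic] = 2·(1/2)^21 = 2^{1 − 21} = 1/1048576.
Summing: E[X] = C(26, 7) · 2^{1 − 21} = 657800 · 1/1048576 = 82225/131072.
Numerically: E[X] ≈ 0.62733.

E[X] = C(26,7)·2^(1−C(7,2)) = 82225/131072 ≈ 0.62733.


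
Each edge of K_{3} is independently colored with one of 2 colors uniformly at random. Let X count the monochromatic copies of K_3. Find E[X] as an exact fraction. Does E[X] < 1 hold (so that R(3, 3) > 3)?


E[X] = C(3, 3) · 2^{1 − 3} = 1 · 2^{−2} = 1/4.
As a reduced fraction: E[X] = 1/4 ≈ 0.2500000.
Is E[X] < 1? YES.
Since E[X] < 1, there exists a 2-coloring of K_{3} with no monochromatic K_3; hence R(3, 3) > 3.

E[X] = 1/4 ≈ 0.2500000; E[X] < 1, so R(3, 3) > 3.


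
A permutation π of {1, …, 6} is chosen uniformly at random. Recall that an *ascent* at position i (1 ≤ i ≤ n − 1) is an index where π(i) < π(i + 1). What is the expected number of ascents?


Write X = Σ X_I over i = 1, …, 5, with X_I the indicator of one ascent.
There are 5 indicators.
For each fixed i, the pair (π(i), π(i+1)) is a uniformly random ordered pair of distinct values from {1, …, 6}; by symmetry P[π(i) < π(i+1)] = 1/2.
By linearity: E[X] = 5 · (1/2) = (6 − 1) · (1/2) = 5/2 ≈ 2.500.

E[X] = 5/2 = 2.500.


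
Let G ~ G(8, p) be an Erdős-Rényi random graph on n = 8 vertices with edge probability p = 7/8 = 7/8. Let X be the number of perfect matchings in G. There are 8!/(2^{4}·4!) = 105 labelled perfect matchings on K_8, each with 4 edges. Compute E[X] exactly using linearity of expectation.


K_8 has 8!/(2^{4}·4!) = 105 labelled perfect matchings.
For each such perfect matching H, let X_H = 1 if all 4 edges of H are present in G. Then P[X_H = 1] = p^{4} = (7/8)^{4} = 2401/4096.
By linearity of expectation: E[X] = Σ_H E[X_H] = 105 · p^{4} = 105 · 2401/4096 = 252105/4096.
Numerically: E[X] ≈ 61.55.

E[X] = 105 · (7/8)^{4} = 252105/4096 ≈ 61.55.


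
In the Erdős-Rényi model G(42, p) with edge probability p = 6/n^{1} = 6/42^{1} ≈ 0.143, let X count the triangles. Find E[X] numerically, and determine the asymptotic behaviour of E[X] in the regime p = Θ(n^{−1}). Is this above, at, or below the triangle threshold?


Number of potential triangles: C(42, 3) = 11480.
Each occurs with probability p³ ≈ (0.143)³ ≈ 2.91545e-03.
By linearity: E[X] = C(42, 3)·p³ ≈ 11480 · 2.91545e-03 ≈ 33.469.
Here α = 1, so p = 6/n is exactly at the triangle threshold p ~ 1/n. Asymptotically E[X] → c³/6 = 6³/6 = 36 ≈ 36.000, a bounded constant. In this regime the triangle count is asymptotically Poisson(c³/6).

E[X] ≈ 33.469; in regime p = Θ(1/n^{1}) E[X] stays bounded (at the triangle threshold p ~ 1/n).


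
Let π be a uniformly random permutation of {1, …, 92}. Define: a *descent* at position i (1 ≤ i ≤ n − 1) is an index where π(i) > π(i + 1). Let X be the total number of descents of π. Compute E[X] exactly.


Write X = Σ X_I over i = 1, …, 91, with X_I the indicator of one descent.
There are 91 indicators.
For each fixed i, the pair (π(i), π(i+1)) is a uniformly random ordered pair of distinct values from {1, …, 92}; by symmetry P[π(i) > π(i+1)] = 1/2.
By linearity: E[X] = 91 · (1/2) = (92 − 1) · (1/2) = 91/2 ≈ 45.5000.

E[X] = 91/2 = 45.5000.


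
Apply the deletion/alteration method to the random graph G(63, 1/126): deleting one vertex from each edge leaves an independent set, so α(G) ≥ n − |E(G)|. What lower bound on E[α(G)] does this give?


E[|E(G)|] = C(63, 2)·p = 1953 · (1/126) = 31/2.
E[α(G)] ≥ n − E[|E(G)|] = 63 − 31/2 = 95/2.
Numerically: ≈ 47.500000.
(This is only a lower bound; the true E[α(G)] may be larger.)

E[α(G)] ≥ 95/2 ≈ 47.500000.


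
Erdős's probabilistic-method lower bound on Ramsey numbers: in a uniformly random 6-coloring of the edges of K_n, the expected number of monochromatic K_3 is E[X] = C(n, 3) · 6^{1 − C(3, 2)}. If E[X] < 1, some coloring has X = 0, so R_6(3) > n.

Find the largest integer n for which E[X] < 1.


We need C(n, 3) · 6^{1 − 3} < 1, i.e. C(n, 3) < 6^{3 − 1} = 36.
Check values of n near the boundary:
  n = 3: C(3, 3) = 1; 1 < 36? YES
  n = 4: C(4, 3) = 4; 4 < 36? YES
  n = 5: C(5, 3) = 10; 10 < 36? YES
  n = 6: C(6, 3) = 20; 20 < 36? YES
  n = 7: C(7, 3) = 35; 35 < 36? YES
  n = 8: C(8, 3) = 56; 56 < 36? NO
  n = 9: C(9, 3) = 84; 84 < 36? NO
The largest n with C(n, 3) < 36 is n = 7 (where E[X] = 35/36 ≈ 0.9722222). Hence R_6(3) > 7, i.e. R_6(3) ≥ 8.

Largest n = 7; hence R_6(3) > 7.


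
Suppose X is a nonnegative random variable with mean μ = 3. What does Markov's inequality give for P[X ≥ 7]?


μ = E[X] = 3, a = 7.
Markov: P[X ≥ 7] ≤ μ/a = (3)/7 = 3/7.
Numerically: ≈ 0.428571.
(Since a = 7 > μ = 3.000000, the bound 3/7 is < 1 and informative.)

P[X ≥ 7] ≤ 3/7 ≈ 0.428571.


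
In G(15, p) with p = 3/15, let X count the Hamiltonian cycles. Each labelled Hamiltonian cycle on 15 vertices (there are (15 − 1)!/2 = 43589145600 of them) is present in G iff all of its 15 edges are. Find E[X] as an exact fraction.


K_15 has (15 − 1)!/2 = 43589145600 labelled Hamiltonian cycles.
For each such Hamiltonian cycle H, let X_H = 1 if all 15 edges of H are present in G. Then P[X_H = 1] = p^{15} = (1/5)^{15} = 1/30517578125.
Summing the indicators: E[X] = Σ_H E[X_H] = 43589145600 · p^{15} = 43589145600 · 1/30517578125 = 1743565824/1220703125.
Numerically: E[X] ≈ 1.42833.

E[X] = 43589145600 · (1/5)^{15} = 1743565824/1220703125 ≈ 1.42833.


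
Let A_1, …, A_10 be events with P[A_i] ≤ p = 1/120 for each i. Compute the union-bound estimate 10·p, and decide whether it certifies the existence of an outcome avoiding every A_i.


Union bound: P[∪_{i=1}^{10} A_i] ≤ Σ_i P[A_i] ≤ 10·p = 10·(1/120) = 1/12.
Numerically: 1/12 ≈ 0.0833333.
Is 1/12 < 1? YES.
Since P[∪ A_i] ≤ 1/12 < 1, the complement has P[∩ A_i^c] ≥ 1 − 1/12 = 11/12 > 0, so some outcome avoids every A_i.

10·p = 1/12 ≈ 0.0833333; existence CERTIFIED by the union bound.


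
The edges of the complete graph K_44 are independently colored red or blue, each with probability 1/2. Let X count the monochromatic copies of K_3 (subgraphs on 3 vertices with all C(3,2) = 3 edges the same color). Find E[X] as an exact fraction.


Let X = Σ_S X_S over the C(44, 3) = 13244 subsets S of size 3, where X_S = 1 if the K_3 on S is monochromatic.
For a fixed S, the K_3 on S has C(3, 2) = 3 edges. P[all 3 edges red] = (1/2)^3, and likewise for blue, so P[monochromatic] = 2·(1/2)^3 = 2^{1 − 3} = 1/4.
By linearity of expectation: E[X] = C(44, 3) · 2^{1 − 3} = 13244 · 1/4 = 3311.
Numerically: E[X] ≈ 3311.000.

E[X] = C(44,3)·2^(1−C(3,2)) = 3311 ≈ 3311.000.


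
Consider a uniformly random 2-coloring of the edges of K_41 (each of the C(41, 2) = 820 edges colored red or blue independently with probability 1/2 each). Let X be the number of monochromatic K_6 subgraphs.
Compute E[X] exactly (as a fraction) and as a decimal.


Let X = Σ_S X_S over the C(41, 6) = 4496388 subsets S of size 6, where X_S = 1 if the K_6 on S is monochromatic.
For a fixed S, the K_6 on S has C(6, 2) = 15 edges. P[all 15 edges red] = (1/2)^15, and likewise for blue, so P[monochromatic] = 2·(1/2)^15 = 2^{1 − 15} = 1/16384.
By linearity of expectation: E[X] = C(41, 6) · 2^{1 − 15} = 4496388 · 1/16384 = 1124097/4096.
Numerically: E[X] ≈ 274.438.

E[X] = C(41,6)·2^(1−C(6,2)) = 1124097/4096 ≈ 274.438.


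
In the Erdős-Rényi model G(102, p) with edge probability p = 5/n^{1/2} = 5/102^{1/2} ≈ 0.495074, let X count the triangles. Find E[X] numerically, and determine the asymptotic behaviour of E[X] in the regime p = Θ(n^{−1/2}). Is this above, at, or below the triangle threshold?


Number of potential triangles: C(102, 3) = 171700.
Each occurs with probability p³ ≈ (0.495074)³ ≈ 1.21341611e-01.
By linearity: E[X] = C(102, 3)·p³ ≈ 171700 · 1.21341611e-01 ≈ 20834.354550.
Since α = 1/2 < 1, p = c/n^{1/2} ≫ 1/n is above the triangle threshold p ~ 1/n. Asymptotically E[X] ~ (c³/6)·n^{3(1−α)} = (5³/6)·n^{1.5} → ∞; triangles are abundant w.h.p.

E[X] ≈ 20834.354550; in regime p = Θ(1/n^{1/2}) E[X] diverges (above the triangle threshold p ~ 1/n).


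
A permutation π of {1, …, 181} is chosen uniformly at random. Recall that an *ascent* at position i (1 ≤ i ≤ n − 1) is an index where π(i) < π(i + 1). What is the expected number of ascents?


Write X = Σ X_I over i = 1, …, 180, with X_I the indicator of one ascent.
There are 180 indicators.
For each fixed i, the pair (π(i), π(i+1)) is a uniformly random ordered pair of distinct values from {1, …, 181}; by symmetry P[π(i) < π(i+1)] = 1/2.
By linearity: E[X] = 180 · (1/2) = (181 − 1) · (1/2) = 90 ≈ 90.000000.

E[X] = 90 = 90.000000.


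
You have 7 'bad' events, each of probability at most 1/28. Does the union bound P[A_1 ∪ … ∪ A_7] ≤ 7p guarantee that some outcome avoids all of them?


Union bound: P[∪_{i=1}^{7} A_i] ≤ Σ_i P[A_i] ≤ 7·p = 7·(1/28) = 1/4.
Numerically: 1/4 ≈ 0.250000.
Is 1/4 < 1? YES.
Since P[∪ A_i] ≤ 1/4 < 1, the complement has P[∩ A_i^c] ≥ 1 − 1/4 = 3/4 > 0, so some outcome avoids every A_i.

7·p = 1/4 ≈ 0.250000; existence CERTIFIED by the union bound.


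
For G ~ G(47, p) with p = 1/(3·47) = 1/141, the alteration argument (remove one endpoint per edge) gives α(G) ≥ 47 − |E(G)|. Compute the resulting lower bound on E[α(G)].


E[|E(G)|] = C(47, 2)·p = 1081 · (1/141) = 23/3.
E[α(G)] ≥ n − E[|E(G)|] = 47 − 23/3 = 118/3.
Numerically: ≈ 39.333.
(This is only a lower bound; the true E[α(G)] may be larger.)

E[α(G)] ≥ 118/3 ≈ 39.333.


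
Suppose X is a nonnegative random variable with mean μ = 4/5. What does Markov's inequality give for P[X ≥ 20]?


μ = E[X] = 4/5, a = 20.
Markov: P[X ≥ 20] ≤ μ/a = (4/5)/20 = 1/25.
Numerically: ≈ 0.0400.
(Since a = 20 > μ = 0.8000, the bound 1/25 is < 1 and informative.)

P[X ≥ 20] ≤ 1/25 ≈ 0.0400.


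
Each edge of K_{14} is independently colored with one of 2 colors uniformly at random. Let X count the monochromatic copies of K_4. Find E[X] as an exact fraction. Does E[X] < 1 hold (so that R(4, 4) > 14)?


E[X] = C(14, 4) · 2^{1 − 6} = 1001 · 2^{−5} = 1001/32.
As a reduced fraction: E[X] = 1001/32 ≈ 31.281.
Is E[X] < 1? NO.
Since E[X] ≥ 1, the first-moment bound is inconclusive at n = 14; it does NOT by itself certify R(4, 4) > 14.

E[X] = 1001/32 ≈ 31.281; E[X] ≥ 1; first-moment method inconclusive here.


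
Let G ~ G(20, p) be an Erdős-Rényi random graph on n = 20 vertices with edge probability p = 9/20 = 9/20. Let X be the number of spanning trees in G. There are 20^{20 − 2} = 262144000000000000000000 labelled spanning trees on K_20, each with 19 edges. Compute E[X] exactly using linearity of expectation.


K_20 has 20^{20 − 2} = 262144000000000000000000 labelled spanning trees.
For each such spanning tree H, let X_H = 1 if all 19 edges of H are present in G. Then P[X_H = 1] = p^{19} = (9/20)^{19} = 1350851717672992089/5242880000000000000000000.
Summing the indicators: E[X] = Σ_H E[X_H] = 262144000000000000000000 · p^{19} = 262144000000000000000000 · 1350851717672992089/5242880000000000000000000 = 1350851717672992089/20.
Numerically: E[X] ≈ 6.75426e+16.

E[X] = 262144000000000000000000 · (9/20)^{19} = 1350851717672992089/20 ≈ 6.75426e+16.


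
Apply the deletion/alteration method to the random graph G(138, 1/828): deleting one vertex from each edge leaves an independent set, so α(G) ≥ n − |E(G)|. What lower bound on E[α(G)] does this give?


E[|E(G)|] = C(138, 2)·p = 9453 · (1/828) = 137/12.
E[α(G)] ≥ n − E[|E(G)|] = 138 − 137/12 = 1519/12.
Numerically: ≈ 126.583333.
(This is only a lower bound; the true E[α(G)] may be larger.)

E[α(G)] ≥ 1519/12 ≈ 126.583333.


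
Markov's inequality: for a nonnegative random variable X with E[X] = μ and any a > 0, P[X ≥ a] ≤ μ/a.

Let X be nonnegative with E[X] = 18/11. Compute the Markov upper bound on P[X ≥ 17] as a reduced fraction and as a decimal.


μ = E[X] = 18/11, a = 17.
Markov: P[X ≥ 17] ≤ μ/a = (18/11)/17 = 18/187.
Numerically: ≈ 0.096257.
(Since a = 17 > μ = 1.636364, the bound 18/187 is < 1 and informative.)

P[X ≥ 17] ≤ 18/187 ≈ 0.096257.


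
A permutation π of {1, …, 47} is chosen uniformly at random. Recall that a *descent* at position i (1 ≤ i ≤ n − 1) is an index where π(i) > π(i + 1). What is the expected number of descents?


Write X = Σ X_I over i = 1, …, 46, with X_I the indicator of one descent.
There are 46 indicators.
For each fixed i, the pair (π(i), π(i+1)) is a uniformly random ordered pair of distinct values from {1, …, 47}; by symmetry P[π(i) > π(i+1)] = 1/2.
By linearity: E[X] = 46 · (1/2) = (47 − 1) · (1/2) = 23 ≈ 23.0000.

E[X] = 23 = 23.0000.


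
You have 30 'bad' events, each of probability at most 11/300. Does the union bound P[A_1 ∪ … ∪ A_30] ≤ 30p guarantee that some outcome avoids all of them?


Union bound: P[∪_{i=1}^{30} A_i] ≤ Σ_i P[A_i] ≤ 30·p = 30·(11/300) = 11/10.
Numerically: 11/10 ≈ 1.100000.
Is 11/10 < 1? NO.
Since the bound 11/10 is ≥ 1, the union bound is uninformative here; it does NOT by itself certify existence.

30·p = 11/10 ≈ 1.100000; existence NOT certified by the union bound.


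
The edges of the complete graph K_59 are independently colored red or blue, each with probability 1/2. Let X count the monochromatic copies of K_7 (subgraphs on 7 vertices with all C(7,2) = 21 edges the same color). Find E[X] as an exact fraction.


Let X = Σ_S X_S over the C(59, 7) = 341149446 subsets S of size 7, where X_S = 1 if the K_7 on S is monochromatic.
For a fixed S, the K_7 on S has C(7, 2) = 21 edges. P[all 21 edges red] = (1/2)^21, and likewise for blue, so P[monochromatic] = 2·(1/2)^21 = 2^{1 − 21} = 1/1048576.
By linearity: E[X] = C(59, 7) · 2^{1 − 21} = 341149446 · 1/1048576 = 170574723/524288.
Numerically: E[X] ≈ 325.345465.

E[X] = C(59,7)·2^(1−C(7,2)) = 170574723/524288 ≈ 325.345465.


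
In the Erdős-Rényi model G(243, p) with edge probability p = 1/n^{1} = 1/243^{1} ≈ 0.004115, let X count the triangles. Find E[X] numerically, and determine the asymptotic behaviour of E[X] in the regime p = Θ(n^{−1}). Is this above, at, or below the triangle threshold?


Number of potential triangles: C(243, 3) = 2362041.
Each occurs with probability p³ ≈ (0.004115)³ ≈ 6.969172e-08.
By linearity: E[X] = C(243, 3)·p³ ≈ 2362041 · 6.969172e-08 ≈ 0.1646.
Here α = 1, so p = 1/n is exactly at the triangle threshold p ~ 1/n. Asymptotically E[X] → c³/6 = 1³/6 = 1/6 ≈ 0.1667, a bounded constant. In this regime the triangle count is asymptotically Poisson(c³/6).

E[X] ≈ 0.1646; in regime p = Θ(1/n^{1}) E[X] stays bounded (at the triangle threshold p ~ 1/n).


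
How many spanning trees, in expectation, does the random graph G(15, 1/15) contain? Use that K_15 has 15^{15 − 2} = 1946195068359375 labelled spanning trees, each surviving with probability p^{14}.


K_15 has 15^{15 − 2} = 1946195068359375 labelled spanning trees.
For each such spanning tree H, let X_H = 1 if all 14 edges of H are present in G. Then P[X_H = 1] = p^{14} = (1/15)^{14} = 1/29192926025390625.
By linearity: E[X] = Σ_H E[X_H] = 1946195068359375 · p^{14} = 1946195068359375 · 1/29192926025390625 = 1/15.
Numerically: E[X] ≈ 0.06667.

E[X] = 1946195068359375 · (1/15)^{14} = 1/15 ≈ 0.06667.


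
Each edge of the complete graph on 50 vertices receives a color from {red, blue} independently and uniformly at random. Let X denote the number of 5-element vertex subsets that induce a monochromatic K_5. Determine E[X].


Let X = Σ_S X_S over the C(50, 5) = 2118760 subsets S of size 5, where X_S = 1 if the K_5 on S is monochromatic.
For a fixed S, the K_5 on S has C(5, 2) = 10 edges. P[all 10 edges red] = (1/2)^10, and likewise for blue, so P[monochromatic] = 2·(1/2)^10 = 2^{1 − 10} = 1/512.
By linearity: E[X] = C(50, 5) · 2^{1 − 10} = 2118760 · 1/512 = 264845/64.
Numerically: E[X] ≈ 4138.2031.

E[X] = C(50,5)·2^(1−C(5,2)) = 264845/64 ≈ 4138.2031.


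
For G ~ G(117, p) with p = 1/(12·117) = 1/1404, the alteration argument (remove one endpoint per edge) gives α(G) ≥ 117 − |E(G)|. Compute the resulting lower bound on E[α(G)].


E[|E(G)|] = C(117, 2)·p = 6786 · (1/1404) = 29/6.
E[α(G)] ≥ n − E[|E(G)|] = 117 − 29/6 = 673/6.
Numerically: ≈ 112.16667.
(This is only a lower bound; the true E[α(G)] may be larger.)

E[α(G)] ≥ 673/6 ≈ 112.16667.


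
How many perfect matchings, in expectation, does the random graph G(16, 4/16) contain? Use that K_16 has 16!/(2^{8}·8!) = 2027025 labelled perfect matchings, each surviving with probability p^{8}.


K_16 has 16!/(2^{8}·8!) = 2027025 labelled perfect matchings.
For each such perfect matching H, let X_H = 1 if all 8 edges of H are present in G. Then P[X_H = 1] = p^{8} = (1/4)^{8} = 1/65536.
Summing the indicators: E[X] = Σ_H E[X_H] = 2027025 · p^{8} = 2027025 · 1/65536 = 2027025/65536.
Numerically: E[X] ≈ 30.93.

E[X] = 2027025 · (1/4)^{8} = 2027025/65536 ≈ 30.93.


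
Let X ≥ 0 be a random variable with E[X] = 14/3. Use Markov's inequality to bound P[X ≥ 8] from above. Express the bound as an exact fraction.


μ = E[X] = 14/3, a = 8.
Markov: P[X ≥ 8] ≤ μ/a = (14/3)/8 = 7/12.
Numerically: ≈ 0.583333.
(Since a = 8 > μ = 4.666667, the bound 7/12 is < 1 and informative.)

P[X ≥ 8] ≤ 7/12 ≈ 0.583333.


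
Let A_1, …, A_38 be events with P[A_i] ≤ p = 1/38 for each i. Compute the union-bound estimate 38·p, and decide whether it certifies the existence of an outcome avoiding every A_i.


Union bound: P[∪_{i=1}^{38} A_i] ≤ Σ_i P[A_i] ≤ 38·p = 38·(1/38) = 1.
Numerically: 1 ≈ 1.0000.
Is 1 < 1? NO.
Since the bound 1 is ≥ 1, the union bound is uninformative here; it does NOT by itself certify existence.

38·p = 1 ≈ 1.0000; existence NOT certified by the union bound.


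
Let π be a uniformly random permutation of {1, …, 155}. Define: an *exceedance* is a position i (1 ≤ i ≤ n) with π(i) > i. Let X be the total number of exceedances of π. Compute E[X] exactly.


Write X = Σ_{i=1}^{155} X_i, where X_i = 1_{π(i) > i}.
For each fixed i, π(i) is uniform over {1, …, 155} (marginal of a uniform permutation), so P[π(i) > i] = (n − i)/n. Summing: Σ_{i=1}^{155} (n − i)/n = (0 + 1 + … + 154)/155 = 155(155 − 1)/(2·155) = (155 − 1)/2.
Hence E[X] = Σ_{i=1}^{155} (155 − i)/155 = 77 ≈ 77.000000.

E[X] = 77 = 77.000000.


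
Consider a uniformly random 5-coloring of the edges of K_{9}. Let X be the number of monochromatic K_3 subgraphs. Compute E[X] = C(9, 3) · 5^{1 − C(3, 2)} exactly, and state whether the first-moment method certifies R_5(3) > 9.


E[X] = C(9, 3) · 5^{1 − 3} = 84 · 5^{−2} = 84/25.
As a reduced fraction: E[X] = 84/25 ≈ 3.360000.
Is E[X] < 1? NO.
Since E[X] ≥ 1, the first-moment bound is inconclusive at n = 9; it does NOT by itself certify R_5(3) > 9.

E[X] = 84/25 ≈ 3.360000; E[X] ≥ 1; first-moment method inconclusive here.


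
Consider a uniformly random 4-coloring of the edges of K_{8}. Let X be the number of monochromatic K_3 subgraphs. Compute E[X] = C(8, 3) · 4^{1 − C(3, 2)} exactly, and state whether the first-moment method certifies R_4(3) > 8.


E[X] = C(8, 3) · 4^{1 − 3} = 56 · 4^{−2} = 56/16.
As a reduced fraction: E[X] = 7/2 ≈ 3.50000.
Is E[X] < 1? NO.
Since E[X] ≥ 1, the first-moment bound is inconclusive at n = 8; it does NOT by itself certify R_4(3) > 8.

E[X] = 7/2 ≈ 3.50000; E[X] ≥ 1; first-moment method inconclusive here.


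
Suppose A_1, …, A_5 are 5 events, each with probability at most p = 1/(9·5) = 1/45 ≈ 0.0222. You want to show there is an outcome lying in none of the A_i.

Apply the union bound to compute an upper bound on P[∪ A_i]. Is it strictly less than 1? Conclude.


Union bound: P[∪_{i=1}^{5} A_i] ≤ Σ_i P[A_i] ≤ 5·p = 5·(1/45) = 1/9.
Numerically: 1/9 ≈ 0.1111.
Is 1/9 < 1? YES.
Since P[∪ A_i] ≤ 1/9 < 1, the complement has P[∩ A_i^c] ≥ 1 − 1/9 = 8/9 > 0, so some outcome avoids every A_i.

5·p = 1/9 ≈ 0.1111; existence CERTIFIED by the union bound.


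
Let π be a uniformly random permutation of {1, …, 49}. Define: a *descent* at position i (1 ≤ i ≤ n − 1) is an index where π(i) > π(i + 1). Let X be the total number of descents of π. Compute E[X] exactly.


Write X = Σ X_I over i = 1, …, 48, with X_I the indicator of one descent.
There are 48 indicators.
For each fixed i, the pair (π(i), π(i+1)) is a uniformly random ordered pair of distinct values from {1, …, 49}; by symmetry P[π(i) > π(i+1)] = 1/2.
By linearity: E[X] = 48 · (1/2) = (49 − 1) · (1/2) = 24 ≈ 24.000.

E[X] = 24 = 24.000.


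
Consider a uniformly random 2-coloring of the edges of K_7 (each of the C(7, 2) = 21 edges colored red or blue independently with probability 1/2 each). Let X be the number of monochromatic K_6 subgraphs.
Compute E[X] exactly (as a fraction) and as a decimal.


Let X = Σ_S X_S over the C(7, 6) = 7 subsets S of size 6, where X_S = 1 if the K_6 on S is monochromatic.
For a fixed S, the K_6 on S has C(6, 2) = 15 edges. P[all 15 edges red] = (1/2)^15, and likewise for blue, so P[monochromatic] = 2·(1/2)^15 = 2^{1 − 15} = 1/16384.
By linearity: E[X] = C(7, 6) · 2^{1 − 15} = 7 · 1/16384 = 7/16384.
Numerically: E[X] ≈ 0.0004.

E[X] = C(7,6)·2^(1−C(6,2)) = 7/16384 ≈ 0.0004.


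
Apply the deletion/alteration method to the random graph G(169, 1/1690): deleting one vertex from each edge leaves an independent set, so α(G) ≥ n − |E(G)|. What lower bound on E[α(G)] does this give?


E[|E(G)|] = C(169, 2)·p = 14196 · (1/1690) = 42/5.
E[α(G)] ≥ n − E[|E(G)|] = 169 − 42/5 = 803/5.
Numerically: ≈ 160.600.
(This is only a lower bound; the true E[α(G)] may be larger.)

E[α(G)] ≥ 803/5 ≈ 160.600.


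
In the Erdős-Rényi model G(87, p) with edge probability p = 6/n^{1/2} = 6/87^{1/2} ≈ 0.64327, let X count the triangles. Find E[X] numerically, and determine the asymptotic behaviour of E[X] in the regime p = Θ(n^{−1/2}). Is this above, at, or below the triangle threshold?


Number of potential triangles: C(87, 3) = 105995.
Each occurs with probability p³ ≈ (0.64327)³ ≈ 2.6617966e-01.
By linearity: E[X] = C(87, 3)·p³ ≈ 105995 · 2.6617966e-01 ≈ 28213.71347.
Since α = 1/2 < 1, p = c/n^{1/2} ≫ 1/n is above the triangle threshold p ~ 1/n. Asymptotically E[X] ~ (c³/6)·n^{3(1−α)} = (6³/6)·n^{1.5} → ∞; triangles are abundant w.h.p.

E[X] ≈ 28213.71347; in regime p = Θ(1/n^{1/2}) E[X] diverges (above the triangle threshold p ~ 1/n).


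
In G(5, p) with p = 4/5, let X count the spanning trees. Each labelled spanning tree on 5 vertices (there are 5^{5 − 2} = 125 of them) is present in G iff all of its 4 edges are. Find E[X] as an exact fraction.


K_5 has 5^{5 − 2} = 125 labelled spanning trees.
For each such spanning tree H, let X_H = 1 if all 4 edges of H are present in G. Then P[X_H = 1] = p^{4} = (4/5)^{4} = 256/625.
By linearity of expectation: E[X] = Σ_H E[X_H] = 125 · p^{4} = 125 · 256/625 = 256/5.
Numerically: E[X] ≈ 51.2.

E[X] = 125 · (4/5)^{4} = 256/5 ≈ 51.2.


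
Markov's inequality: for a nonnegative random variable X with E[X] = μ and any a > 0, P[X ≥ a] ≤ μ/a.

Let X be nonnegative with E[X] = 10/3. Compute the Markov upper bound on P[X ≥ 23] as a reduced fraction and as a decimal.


μ = E[X] = 10/3, a = 23.
Markov: P[X ≥ 23] ≤ μ/a = (10/3)/23 = 10/69.
Numerically: ≈ 0.144928.
(Since a = 23 > μ = 3.333333, the bound 10/69 is < 1 and informative.)

P[X ≥ 23] ≤ 10/69 ≈ 0.144928.


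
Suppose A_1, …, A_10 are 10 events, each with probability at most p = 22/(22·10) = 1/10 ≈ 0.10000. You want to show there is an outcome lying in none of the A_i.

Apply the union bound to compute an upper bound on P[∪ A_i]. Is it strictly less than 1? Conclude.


Union bound: P[∪_{i=1}^{10} A_i] ≤ Σ_i P[A_i] ≤ 10·p = 10·(1/10) = 1.
Numerically: 1 ≈ 1.00000.
Is 1 < 1? NO.
Since the bound 1 is ≥ 1, the union bound is uninformative here; it does NOT by itself certify existence.

10·p = 1 ≈ 1.00000; existence NOT certified by the union bound.


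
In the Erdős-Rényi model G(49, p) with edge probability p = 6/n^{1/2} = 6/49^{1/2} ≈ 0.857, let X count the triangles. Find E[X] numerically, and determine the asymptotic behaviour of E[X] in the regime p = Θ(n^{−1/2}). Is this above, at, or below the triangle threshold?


Number of potential triangles: C(49, 3) = 18424.
Each occurs with probability p³ ≈ (0.857)³ ≈ 6.29738e-01.
By linearity: E[X] = C(49, 3)·p³ ≈ 18424 · 6.29738e-01 ≈ 11602.286.
Since α = 1/2 < 1, p = c/n^{1/2} ≫ 1/n is above the triangle threshold p ~ 1/n. Asymptotically E[X] ~ (c³/6)·n^{3(1−α)} = (6³/6)·n^{1.5} → ∞; triangles are abundant w.h.p.

E[X] ≈ 11602.286; in regime p = Θ(1/n^{1/2}) E[X] diverges (above the triangle threshold p ~ 1/n).


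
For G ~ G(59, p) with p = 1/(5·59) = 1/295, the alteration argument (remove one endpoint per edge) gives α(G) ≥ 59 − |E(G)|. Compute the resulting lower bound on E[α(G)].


E[|E(G)|] = C(59, 2)·p = 1711 · (1/295) = 29/5.
E[α(G)] ≥ n − E[|E(G)|] = 59 − 29/5 = 266/5.
Numerically: ≈ 53.20000.
(This is only a lower bound; the true E[α(G)] may be larger.)

E[α(G)] ≥ 266/5 ≈ 53.20000.


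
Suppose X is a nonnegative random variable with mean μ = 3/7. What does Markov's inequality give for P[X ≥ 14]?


μ = E[X] = 3/7, a = 14.
Markov: P[X ≥ 14] ≤ μ/a = (3/7)/14 = 3/98.
Numerically: ≈ 0.0306.
(Since a = 14 > μ = 0.4286, the bound 3/98 is < 1 and informative.)

P[X ≥ 14] ≤ 3/98 ≈ 0.0306.


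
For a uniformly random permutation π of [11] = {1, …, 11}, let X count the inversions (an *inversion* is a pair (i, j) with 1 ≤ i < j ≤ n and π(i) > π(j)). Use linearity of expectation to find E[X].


Write X = Σ X_I over the C(11, 2) = 55 pairs i < j, with X_I the indicator of one inversion.
There are 55 indicators.
For each fixed pair i < j, the values π(i) and π(j) are two distinct elements of {1, …, 11} in uniformly random order; by symmetry P[π(i) > π(j)] = 1/2.
By linearity: E[X] = 55 · (1/2) = C(11, 2) · (1/2) = 55/2 = 55/2 ≈ 27.5000.

E[X] = 55/2 = 27.5000.
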